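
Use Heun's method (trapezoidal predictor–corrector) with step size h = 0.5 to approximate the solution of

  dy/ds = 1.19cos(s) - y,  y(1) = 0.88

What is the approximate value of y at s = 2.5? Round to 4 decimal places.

-0.1166

Heun: k1 = f(s_n, y_n); k2 = f(s_n + h, y_n + h·k1); y_{n+1} = y_n + (h/2)·(k1 + k2).
s=1.000000, y=0.880000:
  k1 = f(1.000000, 0.880000) = -0.237040
  k2 = f(1.500000, 0.761480) = -0.677303
  y ← 0.880000 + (0.5/2)·(-0.237040 + (-0.677303)) = 0.651414
s=1.500000, y=0.651414:
  k1 = f(1.500000, 0.651414) = -0.567237
  k2 = f(2.000000, 0.367796) = -0.863011
  y ← 0.651414 + (0.5/2)·(-0.567237 + (-0.863011)) = 0.293852
s=2.000000, y=0.293852:
  k1 = f(2.000000, 0.293852) = -0.789067
  k2 = f(2.500000, -0.100681) = -0.852680
  y ← 0.293852 + (0.5/2)·(-0.789067 + (-0.852680)) = -0.116584
y(2.5) ≈ -0.1166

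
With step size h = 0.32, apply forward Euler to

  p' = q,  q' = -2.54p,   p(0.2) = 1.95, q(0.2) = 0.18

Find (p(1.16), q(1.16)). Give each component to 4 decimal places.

0.5863, -4.3031

Euler on (p,q): p_{n+1} = p_n + h·p', q_{n+1} = q_n + h·q'.
0.200000: (1.950000, 0.180000); f=(0.180000, -4.953000) → (2.007600, -1.404960)
0.520000: (2.007600, -1.404960); f=(-1.404960, -5.099304) → (1.558013, -3.036737)
0.840000: (1.558013, -3.036737); f=(-3.036737, -3.957353) → (0.586257, -4.303090)
(p(1.16), q(1.16)) ≈ (0.5863, -4.3031)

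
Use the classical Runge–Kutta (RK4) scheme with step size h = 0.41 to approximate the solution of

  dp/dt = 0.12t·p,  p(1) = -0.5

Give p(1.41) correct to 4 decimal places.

-0.5305

RK4: k1 = f(t_n, p_n); k2 = f(t_n + h/2, p_n + (h/2)·k1); k3 = f(t_n + h/2, p_n + (h/2)·k2); k4 = f(t_n + h, p_n + h·k3); p_{n+1} = p_n + (h/6)·(k1 + 2k2 + 2k3 + k4).
t=1.000000, p=-0.500000:
  k1 = f(1.000000, -0.500000) = -0.060000
  k2 = f(1.205000, -0.512300) = -0.074079
  k3 = f(1.205000, -0.515186) = -0.074496
  k4 = f(1.410000, -0.530543) = -0.089768
  p ← -0.500000 + (0.41/6)·(k1 + 2k2 + 2k3 + k4) = -0.530539
p(1.41) ≈ -0.5305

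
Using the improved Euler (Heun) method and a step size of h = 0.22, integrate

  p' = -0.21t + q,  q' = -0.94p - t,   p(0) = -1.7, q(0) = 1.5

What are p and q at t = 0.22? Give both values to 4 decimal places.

Heun on (p,q): k1 = f(t_n, state_n); k2 = f(t_n + h, state_n + h·k1); state_{n+1} = state_n + (h/2)·(k1 + k2).
0.000000: (-1.700000, 1.500000)
  k1 = (1.500000, 1.598000)
  predictor → (-1.370000, 1.851560)
  k2 = (1.805360, 1.067800)
  → (-1.336410, 1.793238)
(p(0.22), q(0.22)) ≈ (-1.3364, 1.7932)

-1.3364, 1.7932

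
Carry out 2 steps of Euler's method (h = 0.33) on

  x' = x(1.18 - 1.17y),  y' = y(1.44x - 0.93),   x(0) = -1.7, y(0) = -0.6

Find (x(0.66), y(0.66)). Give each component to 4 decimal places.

Euler on (x,y): x_{n+1} = x_n + h·x', y_{n+1} = y_n + h·y'.
0.000000: (-1.700000, -0.600000); f=(-3.199400, 2.026800) → (-2.755802, 0.068844)
0.330000: (-2.755802, 0.068844); f=(-3.029873, -0.337222) → (-3.755660, -0.042439)
(x(0.66), y(0.66)) ≈ (-3.7557, -0.0424)

-3.7557, -0.0424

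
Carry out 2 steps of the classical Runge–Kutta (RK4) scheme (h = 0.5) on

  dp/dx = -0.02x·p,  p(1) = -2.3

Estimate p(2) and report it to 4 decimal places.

-2.2320

RK4: k1 = f(x_n, p_n); k2 = f(x_n + h/2, p_n + (h/2)·k1); k3 = f(x_n + h/2, p_n + (h/2)·k2); k4 = f(x_n + h, p_n + h·k3); p_{n+1} = p_n + (h/6)·(k1 + 2k2 + 2k3 + k4).
x=1.000000, p=-2.300000:
  k1 = f(1.000000, -2.300000) = 0.046000
  k2 = f(1.250000, -2.288500) = 0.057212
  k3 = f(1.250000, -2.285697) = 0.057142
  k4 = f(1.500000, -2.271429) = 0.068143
  p ← -2.300000 + (0.5/6)·(k1 + 2k2 + 2k3 + k4) = -2.271429
x=1.500000, p=-2.271429:
  k1 = f(1.500000, -2.271429) = 0.068143
  k2 = f(1.750000, -2.254393) = 0.078904
  k3 = f(1.750000, -2.251703) = 0.078810
  k4 = f(2.000000, -2.232024) = 0.089281
  p ← -2.271429 + (0.5/6)·(k1 + 2k2 + 2k3 + k4) = -2.232025
p(2) ≈ -2.2320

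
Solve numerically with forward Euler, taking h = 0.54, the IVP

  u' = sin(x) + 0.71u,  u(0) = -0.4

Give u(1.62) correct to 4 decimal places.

Euler: u_{n+1} = u_n + h·f(x_n, u_n).
x=0.000000, u=-0.400000: f=-0.284000 → u ← -0.400000 + 0.54·(-0.284000) = -0.553360
x=0.540000, u=-0.553360: f=0.121250 → u ← -0.553360 + 0.54·0.121250 = -0.487885
x=1.080000, u=-0.487885: f=0.535560 → u ← -0.487885 + 0.54·0.535560 = -0.198683
u(1.62) ≈ -0.1987

-0.1987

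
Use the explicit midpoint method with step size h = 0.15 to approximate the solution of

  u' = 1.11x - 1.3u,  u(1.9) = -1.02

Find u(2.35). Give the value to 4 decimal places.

Midpoint: k1 = f(x_n, u_n); k2 = f(x_n + h/2, u_n + (h/2)·k1); u_{n+1} = u_n + h·k2.
x=1.900000, u=-1.020000:
  k1 = f(1.900000, -1.020000) = 3.435000
  k2 = f(1.975000, -0.762375) = 3.183338
  u ← -1.020000 + 0.15·3.183338 = -0.542499
x=2.050000, u=-0.542499:
  k1 = f(2.050000, -0.542499) = 2.980749
  k2 = f(2.125000, -0.318943) = 2.773376
  u ← -0.542499 + 0.15·2.773376 = -0.126493
x=2.200000, u=-0.126493:
  k1 = f(2.200000, -0.126493) = 2.606441
  k2 = f(2.275000, 0.068990) = 2.435563
  u ← -0.126493 + 0.15·2.435563 = 0.238841
u(2.35) ≈ 0.2388

0.2388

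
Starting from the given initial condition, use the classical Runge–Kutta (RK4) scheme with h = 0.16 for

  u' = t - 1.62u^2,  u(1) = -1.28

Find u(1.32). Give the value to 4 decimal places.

RK4: k1 = f(t_n, u_n); k2 = f(t_n + h/2, u_n + (h/2)·k1); k3 = f(t_n + h/2, u_n + (h/2)·k2); k4 = f(t_n + h, u_n + h·k3); u_{n+1} = u_n + (h/6)·(k1 + 2k2 + 2k3 + k4).
t=1.000000, u=-1.280000:
  k1 = f(1.000000, -1.280000) = -1.654208
  k2 = f(1.080000, -1.412337) = -2.151406
  k3 = f(1.080000, -1.452112) = -2.335981
  k4 = f(1.160000, -1.653757) = -3.270558
  u ← -1.280000 + (0.16/6)·(k1 + 2k2 + 2k3 + k4) = -1.650654
t=1.160000, u=-1.650654:
  k1 = f(1.160000, -1.650654) = -3.253949
  k2 = f(1.240000, -1.910970) = -4.675928
  k3 = f(1.240000, -2.024729) = -5.401232
  k4 = f(1.320000, -2.514852) = -8.925655
  u ← -1.650654 + (0.16/6)·(k1 + 2k2 + 2k3 + k4) = -2.512892
u(1.32) ≈ -2.5129

-2.5129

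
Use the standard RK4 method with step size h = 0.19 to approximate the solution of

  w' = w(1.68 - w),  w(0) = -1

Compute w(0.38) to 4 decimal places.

-4.0168

RK4: k1 = f(t_n, w_n); k2 = f(t_n + h/2, w_n + (h/2)·k1); k3 = f(t_n + h/2, w_n + (h/2)·k2); k4 = f(t_n + h, w_n + h·k3); w_{n+1} = w_n + (h/6)·(k1 + 2k2 + 2k3 + k4).
t=0.000000, w=-1.000000:
  k1 = f(0.000000, -1.000000) = -2.680000
  k2 = f(0.095000, -1.254600) = -3.681749
  k3 = f(0.095000, -1.349766) = -4.089476
  k4 = f(0.190000, -1.777000) = -6.143091
  w ← -1.000000 + (0.19/6)·(k1 + 2k2 + 2k3 + k4) = -1.771575
t=0.190000, w=-1.771575:
  k1 = f(0.190000, -1.771575) = -6.114726
  k2 = f(0.285000, -2.352474) = -9.486293
  k3 = f(0.285000, -2.672773) = -11.633977
  k4 = f(0.380000, -3.982031) = -22.546383
  w ← -1.771575 + (0.19/6)·(k1 + 2k2 + 2k3 + k4) = -4.016794
w(0.38) ≈ -4.0168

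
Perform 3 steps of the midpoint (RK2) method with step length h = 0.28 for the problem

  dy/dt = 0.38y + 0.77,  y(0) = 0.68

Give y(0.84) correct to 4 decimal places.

1.6956

Midpoint: k1 = f(t_n, y_n); k2 = f(t_n + h/2, y_n + (h/2)·k1); y_{n+1} = y_n + h·k2.
t=0.000000, y=0.680000:
  k1 = f(0.000000, 0.680000) = 1.028400
  k2 = f(0.140000, 0.823976) = 1.083111
  y ← 0.680000 + 0.28·1.083111 = 0.983271
t=0.280000, y=0.983271:
  k1 = f(0.280000, 0.983271) = 1.143643
  k2 = f(0.420000, 1.143381) = 1.204485
  y ← 0.983271 + 0.28·1.204485 = 1.320527
t=0.560000, y=1.320527:
  k1 = f(0.560000, 1.320527) = 1.271800
  k2 = f(0.700000, 1.498579) = 1.339460
  y ← 1.320527 + 0.28·1.339460 = 1.695576
y(0.84) ≈ 1.6956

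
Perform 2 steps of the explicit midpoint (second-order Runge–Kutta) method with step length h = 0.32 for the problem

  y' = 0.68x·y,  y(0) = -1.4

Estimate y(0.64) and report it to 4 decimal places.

-1.6053

Midpoint: k1 = f(x_n, y_n); k2 = f(x_n + h/2, y_n + (h/2)·k1); y_{n+1} = y_n + h·k2.
x=0.000000, y=-1.400000:
  k1 = f(0.000000, -1.400000) = 0.000000
  k2 = f(0.160000, -1.400000) = -0.152320
  y ← -1.400000 + 0.32·(-0.152320) = -1.448742
x=0.320000, y=-1.448742:
  k1 = f(0.320000, -1.448742) = -0.315246
  k2 = f(0.480000, -1.499182) = -0.489333
  y ← -1.448742 + 0.32·(-0.489333) = -1.605329
y(0.64) ≈ -1.6053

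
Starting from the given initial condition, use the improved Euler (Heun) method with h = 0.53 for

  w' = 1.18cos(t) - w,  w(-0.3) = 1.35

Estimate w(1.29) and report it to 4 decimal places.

0.8918

Heun: k1 = f(t_n, w_n); k2 = f(t_n + h, w_n + h·k1); w_{n+1} = w_n + (h/2)·(k1 + k2).
t=-0.300000, w=1.350000:
  k1 = f(-0.300000, 1.350000) = -0.222703
  k2 = f(0.230000, 1.231967) = -0.083041
  w ← 1.350000 + (0.53/2)·(-0.222703 + (-0.083041)) = 1.268978
t=0.230000, w=1.268978:
  k1 = f(0.230000, 1.268978) = -0.120051
  k2 = f(0.760000, 1.205351) = -0.350044
  w ← 1.268978 + (0.53/2)·(-0.120051 + (-0.350044)) = 1.144403
t=0.760000, w=1.144403:
  k1 = f(0.760000, 1.144403) = -0.289096
  k2 = f(1.290000, 0.991182) = -0.664179
  w ← 1.144403 + (0.53/2)·(-0.289096 + (-0.664179)) = 0.891785
w(1.29) ≈ 0.8918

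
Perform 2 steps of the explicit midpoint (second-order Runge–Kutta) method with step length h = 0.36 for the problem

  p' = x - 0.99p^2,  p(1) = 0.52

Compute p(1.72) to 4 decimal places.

1.0422

Midpoint: k1 = f(x_n, p_n); k2 = f(x_n + h/2, p_n + (h/2)·k1); p_{n+1} = p_n + h·k2.
x=1.000000, p=0.520000:
  k1 = f(1.000000, 0.520000) = 0.732304
  k2 = f(1.180000, 0.651815) = 0.759386
  p ← 0.520000 + 0.36·0.759386 = 0.793379
x=1.360000, p=0.793379:
  k1 = f(1.360000, 0.793379) = 0.736844
  k2 = f(1.540000, 0.926011) = 0.691079
  p ← 0.793379 + 0.36·0.691079 = 1.042167
p(1.72) ≈ 1.0422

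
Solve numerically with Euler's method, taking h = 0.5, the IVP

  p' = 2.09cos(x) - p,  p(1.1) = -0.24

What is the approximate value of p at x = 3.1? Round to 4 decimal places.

Euler: p_{n+1} = p_n + h·f(x_n, p_n).
x=1.100000, p=-0.240000: f=1.188016 → p ← -0.240000 + 0.5·1.188016 = 0.354008
x=1.600000, p=0.354008: f=-0.415035 → p ← 0.354008 + 0.5·(-0.415035) = 0.146490
x=2.100000, p=0.146490: f=-1.201619 → p ← 0.146490 + 0.5·(-1.201619) = -0.454319
x=2.600000, p=-0.454319: f=-1.336579 → p ← -0.454319 + 0.5·(-1.336579) = -1.122608
p(3.1) ≈ -1.1226

-1.1226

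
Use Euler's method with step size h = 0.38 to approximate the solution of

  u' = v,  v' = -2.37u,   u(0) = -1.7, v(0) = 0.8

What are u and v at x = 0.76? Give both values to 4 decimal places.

Euler on (u,v): u_{n+1} = u_n + h·u', v_{n+1} = v_n + h·v'.
0.000000: (-1.700000, 0.800000); f=(0.800000, 4.029000) → (-1.396000, 2.331020)
0.380000: (-1.396000, 2.331020); f=(2.331020, 3.308520) → (-0.510212, 3.588258)
(u(0.76), v(0.76)) ≈ (-0.5102, 3.5883)

-0.5102, 3.5883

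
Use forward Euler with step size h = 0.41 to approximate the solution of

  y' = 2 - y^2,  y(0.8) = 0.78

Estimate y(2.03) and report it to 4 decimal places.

1.4128

Euler: y_{n+1} = y_n + h·f(x_n, y_n).
x=0.800000, y=0.780000: f=1.391600 → y ← 0.780000 + 0.41·1.391600 = 1.350556
x=1.210000, y=1.350556: f=0.175998 → y ← 1.350556 + 0.41·0.175998 = 1.422715
x=1.620000, y=1.422715: f=-0.024119 → y ← 1.422715 + 0.41·(-0.024119) = 1.412827
y(2.03) ≈ 1.4128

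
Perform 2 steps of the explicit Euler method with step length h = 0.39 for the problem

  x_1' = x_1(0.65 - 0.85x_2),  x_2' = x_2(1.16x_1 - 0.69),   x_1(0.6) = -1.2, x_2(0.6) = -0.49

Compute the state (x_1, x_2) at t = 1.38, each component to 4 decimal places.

-2.1817, 0.0035

Euler on (x_1,x_2): x_1_{n+1} = x_1_n + h·x_1', x_2_{n+1} = x_2_n + h·x_2'.
0.600000: (-1.200000, -0.490000); f=(-1.279800, 1.020180) → (-1.699122, -0.092130)
0.990000: (-1.699122, -0.092130); f=(-1.237488, 0.245156) → (-2.181742, 0.003481)
(x_1(1.38), x_2(1.38)) ≈ (-2.1817, 0.0035)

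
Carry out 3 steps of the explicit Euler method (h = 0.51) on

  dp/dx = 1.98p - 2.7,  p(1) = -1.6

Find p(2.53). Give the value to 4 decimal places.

Euler: p_{n+1} = p_n + h·f(x_n, p_n).
x=1.000000, p=-1.600000: f=-5.868000 → p ← -1.600000 + 0.51·(-5.868000) = -4.592680
x=1.510000, p=-4.592680: f=-11.793506 → p ← -4.592680 + 0.51·(-11.793506) = -10.607368
x=2.020000, p=-10.607368: f=-23.702589 → p ← -10.607368 + 0.51·(-23.702589) = -22.695689
p(2.53) ≈ -22.6957

-22.6957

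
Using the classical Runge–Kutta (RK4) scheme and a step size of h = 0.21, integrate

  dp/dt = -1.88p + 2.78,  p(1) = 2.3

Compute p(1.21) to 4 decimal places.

2.0322

RK4: k1 = f(t_n, p_n); k2 = f(t_n + h/2, p_n + (h/2)·k1); k3 = f(t_n + h/2, p_n + (h/2)·k2); k4 = f(t_n + h, p_n + h·k3); p_{n+1} = p_n + (h/6)·(k1 + 2k2 + 2k3 + k4).
t=1.000000, p=2.300000:
  k1 = f(1.000000, 2.300000) = -1.544000
  k2 = f(1.105000, 2.137880) = -1.239214
  k3 = f(1.105000, 2.169882) = -1.299379
  k4 = f(1.210000, 2.027130) = -1.031005
  p ← 2.300000 + (0.21/6)·(k1 + 2k2 + 2k3 + k4) = 2.032173
p(1.21) ≈ 2.0322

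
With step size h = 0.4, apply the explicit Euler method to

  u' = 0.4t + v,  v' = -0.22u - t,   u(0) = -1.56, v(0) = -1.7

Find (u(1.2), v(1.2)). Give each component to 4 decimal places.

Euler on (u,v): u_{n+1} = u_n + h·u', v_{n+1} = v_n + h·v'.
0.000000: (-1.560000, -1.700000); f=(-1.700000, 0.343200) → (-2.240000, -1.562720)
0.400000: (-2.240000, -1.562720); f=(-1.402720, 0.092800) → (-2.801088, -1.525600)
0.800000: (-2.801088, -1.525600); f=(-1.205600, -0.183761) → (-3.283328, -1.599104)
(u(1.2), v(1.2)) ≈ (-3.2833, -1.5991)

-3.2833, -1.5991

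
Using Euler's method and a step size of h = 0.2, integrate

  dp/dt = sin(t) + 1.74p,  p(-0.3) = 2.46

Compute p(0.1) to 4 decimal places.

4.3704

Euler: p_{n+1} = p_n + h·f(t_n, p_n).
t=-0.300000, p=2.460000: f=3.984880 → p ← 2.460000 + 0.2·3.984880 = 3.256976
t=-0.100000, p=3.256976: f=5.567305 → p ← 3.256976 + 0.2·5.567305 = 4.370437
p(0.1) ≈ 4.3704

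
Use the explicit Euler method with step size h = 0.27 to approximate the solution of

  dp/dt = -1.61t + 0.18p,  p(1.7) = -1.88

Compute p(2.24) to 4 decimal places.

Euler: p_{n+1} = p_n + h·f(t_n, p_n).
t=1.700000, p=-1.880000: f=-3.075400 → p ← -1.880000 + 0.27·(-3.075400) = -2.710358
t=1.970000, p=-2.710358: f=-3.659564 → p ← -2.710358 + 0.27·(-3.659564) = -3.698440
p(2.24) ≈ -3.6984

-3.6984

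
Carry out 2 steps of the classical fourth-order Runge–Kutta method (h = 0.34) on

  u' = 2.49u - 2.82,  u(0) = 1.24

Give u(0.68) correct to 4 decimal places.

RK4: k1 = f(x_n, u_n); k2 = f(x_n + h/2, u_n + (h/2)·k1); k3 = f(x_n + h/2, u_n + (h/2)·k2); k4 = f(x_n + h, u_n + h·k3); u_{n+1} = u_n + (h/6)·(k1 + 2k2 + 2k3 + k4).
x=0.000000, u=1.240000:
  k1 = f(0.000000, 1.240000) = 0.267600
  k2 = f(0.170000, 1.285492) = 0.380875
  k3 = f(0.170000, 1.304749) = 0.428824
  k4 = f(0.340000, 1.385800) = 0.630643
  u ← 1.240000 + (0.34/6)·(k1 + 2k2 + 2k3 + k4) = 1.382666
x=0.340000, u=1.382666:
  k1 = f(0.340000, 1.382666) = 0.622839
  k2 = f(0.510000, 1.488549) = 0.886487
  k3 = f(0.510000, 1.533369) = 0.998089
  k4 = f(0.680000, 1.722017) = 1.467822
  u ← 1.382666 + (0.34/6)·(k1 + 2k2 + 2k3 + k4) = 1.714722
u(0.68) ≈ 1.7147

1.7147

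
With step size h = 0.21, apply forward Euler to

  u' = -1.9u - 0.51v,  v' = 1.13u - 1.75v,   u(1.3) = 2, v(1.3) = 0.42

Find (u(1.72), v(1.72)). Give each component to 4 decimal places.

Euler on (u,v): u_{n+1} = u_n + h·u', v_{n+1} = v_n + h·v'.
1.300000: (2.000000, 0.420000); f=(-4.014200, 1.525000) → (1.157018, 0.740250)
1.510000: (1.157018, 0.740250); f=(-2.575862, 0.011993) → (0.616087, 0.742768)
(u(1.72), v(1.72)) ≈ (0.6161, 0.7428)

0.6161, 0.7428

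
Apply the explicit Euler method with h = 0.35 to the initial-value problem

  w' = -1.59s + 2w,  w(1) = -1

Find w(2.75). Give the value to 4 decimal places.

-28.5466

Euler: w_{n+1} = w_n + h·f(s_n, w_n).
s=1.000000, w=-1.000000: f=-3.590000 → w ← -1.000000 + 0.35·(-3.590000) = -2.256500
s=1.350000, w=-2.256500: f=-6.659500 → w ← -2.256500 + 0.35·(-6.659500) = -4.587325
s=1.700000, w=-4.587325: f=-11.877650 → w ← -4.587325 + 0.35·(-11.877650) = -8.744502
s=2.050000, w=-8.744502: f=-20.748505 → w ← -8.744502 + 0.35·(-20.748505) = -16.006479
s=2.400000, w=-16.006479: f=-35.828958 → w ← -16.006479 + 0.35·(-35.828958) = -28.546615
w(2.75) ≈ -28.5466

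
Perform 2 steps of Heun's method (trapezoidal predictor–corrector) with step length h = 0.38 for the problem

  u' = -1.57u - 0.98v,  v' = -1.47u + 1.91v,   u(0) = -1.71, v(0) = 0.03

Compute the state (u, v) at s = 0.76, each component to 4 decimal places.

-1.2395, 2.9641

Heun on (u,v): k1 = f(s_n, state_n); k2 = f(s_n + h, state_n + h·k1); state_{n+1} = state_n + (h/2)·(k1 + k2).
0.000000: (-1.710000, 0.030000)
  k1 = (2.655300, 2.571000)
  predictor → (-0.700986, 1.006980)
  k2 = (0.113708, 2.953781)
  → (-1.183889, 1.079708)
0.380000: (-1.183889, 1.079708)
  k1 = (0.800591, 3.802559)
  predictor → (-0.879664, 2.524681)
  k2 = (-1.093115, 6.115247)
  → (-1.239468, 2.964092)
(u(0.76), v(0.76)) ≈ (-1.2395, 2.9641)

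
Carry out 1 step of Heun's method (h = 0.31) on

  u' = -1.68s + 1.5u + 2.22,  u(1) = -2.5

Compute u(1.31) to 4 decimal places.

-3.8072

Heun: k1 = f(s_n, u_n); k2 = f(s_n + h, u_n + h·k1); u_{n+1} = u_n + (h/2)·(k1 + k2).
s=1.000000, u=-2.500000:
  k1 = f(1.000000, -2.500000) = -3.210000
  k2 = f(1.310000, -3.495100) = -5.223450
  u ← -2.500000 + (0.31/2)·(-3.210000 + (-5.223450)) = -3.807185
u(1.31) ≈ -3.8072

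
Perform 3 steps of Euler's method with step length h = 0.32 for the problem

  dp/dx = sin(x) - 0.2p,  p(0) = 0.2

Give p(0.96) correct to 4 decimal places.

0.4493

Euler: p_{n+1} = p_n + h·f(x_n, p_n).
x=0.000000, p=0.200000: f=-0.040000 → p ← 0.200000 + 0.32·(-0.040000) = 0.187200
x=0.320000, p=0.187200: f=0.277127 → p ← 0.187200 + 0.32·0.277127 = 0.275880
x=0.640000, p=0.275880: f=0.542019 → p ← 0.275880 + 0.32·0.542019 = 0.449327
p(0.96) ≈ 0.4493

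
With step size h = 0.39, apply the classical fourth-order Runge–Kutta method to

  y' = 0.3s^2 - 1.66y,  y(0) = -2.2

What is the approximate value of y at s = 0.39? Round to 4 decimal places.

RK4: k1 = f(s_n, y_n); k2 = f(s_n + h/2, y_n + (h/2)·k1); k3 = f(s_n + h/2, y_n + (h/2)·k2); k4 = f(s_n + h, y_n + h·k3); y_{n+1} = y_n + (h/6)·(k1 + 2k2 + 2k3 + k4).
s=0.000000, y=-2.200000:
  k1 = f(0.000000, -2.200000) = 3.652000
  k2 = f(0.195000, -1.487860) = 2.481255
  k3 = f(0.195000, -1.716155) = 2.860225
  k4 = f(0.390000, -1.084512) = 1.845920
  y ← -2.200000 + (0.39/6)·(k1 + 2k2 + 2k3 + k4) = -1.148243
y(0.39) ≈ -1.1482

-1.1482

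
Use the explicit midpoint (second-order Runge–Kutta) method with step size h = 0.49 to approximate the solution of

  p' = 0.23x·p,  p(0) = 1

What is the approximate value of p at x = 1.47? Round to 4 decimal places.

Midpoint: k1 = f(x_n, p_n); k2 = f(x_n + h/2, p_n + (h/2)·k1); p_{n+1} = p_n + h·k2.
x=0.000000, p=1.000000:
  k1 = f(0.000000, 1.000000) = 0.000000
  k2 = f(0.245000, 1.000000) = 0.056350
  p ← 1.000000 + 0.49·0.056350 = 1.027611
x=0.490000, p=1.027611:
  k1 = f(0.490000, 1.027611) = 0.115812
  k2 = f(0.735000, 1.055985) = 0.178514
  p ← 1.027611 + 0.49·0.178514 = 1.115084
x=0.980000, p=1.115084:
  k1 = f(0.980000, 1.115084) = 0.251340
  k2 = f(1.225000, 1.176662) = 0.331524
  p ← 1.115084 + 0.49·0.331524 = 1.277531
p(1.47) ≈ 1.2775

1.2775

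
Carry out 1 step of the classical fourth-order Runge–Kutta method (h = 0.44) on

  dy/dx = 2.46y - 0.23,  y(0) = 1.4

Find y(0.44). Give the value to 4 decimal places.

RK4: k1 = f(x_n, y_n); k2 = f(x_n + h/2, y_n + (h/2)·k1); k3 = f(x_n + h/2, y_n + (h/2)·k2); k4 = f(x_n + h, y_n + h·k3); y_{n+1} = y_n + (h/6)·(k1 + 2k2 + 2k3 + k4).
x=0.000000, y=1.400000:
  k1 = f(0.000000, 1.400000) = 3.214000
  k2 = f(0.220000, 2.107080) = 4.953417
  k3 = f(0.220000, 2.489752) = 5.894789
  k4 = f(0.440000, 3.993707) = 9.594520
  y ← 1.400000 + (0.44/6)·(k1 + 2k2 + 2k3 + k4) = 3.930362
y(0.44) ≈ 3.9304

3.9304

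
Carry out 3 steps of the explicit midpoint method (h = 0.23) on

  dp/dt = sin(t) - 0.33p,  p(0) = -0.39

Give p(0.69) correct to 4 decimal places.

Midpoint: k1 = f(t_n, p_n); k2 = f(t_n + h/2, p_n + (h/2)·k1); p_{n+1} = p_n + h·k2.
t=0.000000, p=-0.390000:
  k1 = f(0.000000, -0.390000) = 0.128700
  k2 = f(0.115000, -0.375200) = 0.238563
  p ← -0.390000 + 0.23·0.238563 = -0.335131
t=0.230000, p=-0.335131:
  k1 = f(0.230000, -0.335131) = 0.338571
  k2 = f(0.345000, -0.296195) = 0.435941
  p ← -0.335131 + 0.23·0.435941 = -0.234864
t=0.460000, p=-0.234864:
  k1 = f(0.460000, -0.234864) = 0.521453
  k2 = f(0.575000, -0.174897) = 0.601551
  p ← -0.234864 + 0.23·0.601551 = -0.096507
p(0.69) ≈ -0.0965

-0.0965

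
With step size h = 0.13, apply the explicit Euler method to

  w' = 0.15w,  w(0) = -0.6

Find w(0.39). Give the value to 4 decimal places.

Euler: w_{n+1} = w_n + h·f(x_n, w_n).
x=0.000000, w=-0.600000: f=-0.090000 → w ← -0.600000 + 0.13·(-0.090000) = -0.611700
x=0.130000, w=-0.611700: f=-0.091755 → w ← -0.611700 + 0.13·(-0.091755) = -0.623628
x=0.260000, w=-0.623628: f=-0.093544 → w ← -0.623628 + 0.13·(-0.093544) = -0.635789
w(0.39) ≈ -0.6358

-0.6358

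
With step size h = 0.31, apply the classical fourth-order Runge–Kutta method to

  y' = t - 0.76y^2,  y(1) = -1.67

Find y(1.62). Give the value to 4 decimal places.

RK4: k1 = f(t_n, y_n); k2 = f(t_n + h/2, y_n + (h/2)·k1); k3 = f(t_n + h/2, y_n + (h/2)·k2); k4 = f(t_n + h, y_n + h·k3); y_{n+1} = y_n + (h/6)·(k1 + 2k2 + 2k3 + k4).
t=1.000000, y=-1.670000:
  k1 = f(1.000000, -1.670000) = -1.119564
  k2 = f(1.155000, -1.843532) = -1.427945
  k3 = f(1.155000, -1.891331) = -1.563622
  k4 = f(1.310000, -2.154723) = -2.218552
  y ← -1.670000 + (0.31/6)·(k1 + 2k2 + 2k3 + k4) = -2.151598
t=1.310000, y=-2.151598:
  k1 = f(1.310000, -2.151598) = -2.208324
  k2 = f(1.465000, -2.493888) = -3.261803
  k3 = f(1.465000, -2.657177) = -3.901050
  k4 = f(1.620000, -3.360923) = -6.964813
  y ← -2.151598 + (0.31/6)·(k1 + 2k2 + 2k3 + k4) = -3.365705
y(1.62) ≈ -3.3657

-3.3657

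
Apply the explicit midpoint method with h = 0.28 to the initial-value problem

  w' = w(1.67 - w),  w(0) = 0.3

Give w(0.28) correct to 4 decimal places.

0.4314

Midpoint: k1 = f(s_n, w_n); k2 = f(s_n + h/2, w_n + (h/2)·k1); w_{n+1} = w_n + h·k2.
s=0.000000, w=0.300000:
  k1 = f(0.000000, 0.300000) = 0.411000
  k2 = f(0.140000, 0.357540) = 0.469257
  w ← 0.300000 + 0.28·0.469257 = 0.431392
w(0.28) ≈ 0.4314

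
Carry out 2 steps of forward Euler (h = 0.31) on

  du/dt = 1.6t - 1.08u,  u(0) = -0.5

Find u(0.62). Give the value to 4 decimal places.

Euler: u_{n+1} = u_n + h·f(t_n, u_n).
t=0.000000, u=-0.500000: f=0.540000 → u ← -0.500000 + 0.31·0.540000 = -0.332600
t=0.310000, u=-0.332600: f=0.855208 → u ← -0.332600 + 0.31·0.855208 = -0.067486
u(0.62) ≈ -0.0675

-0.0675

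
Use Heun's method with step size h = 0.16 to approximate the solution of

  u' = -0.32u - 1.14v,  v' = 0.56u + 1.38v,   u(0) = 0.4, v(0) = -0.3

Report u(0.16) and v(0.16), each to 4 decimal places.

0.4361, -0.3322

Heun on (u,v): k1 = f(s_n, state_n); k2 = f(s_n + h, state_n + h·k1); state_{n+1} = state_n + (h/2)·(k1 + k2).
0.000000: (0.400000, -0.300000)
  k1 = (0.214000, -0.190000)
  predictor → (0.434240, -0.330400)
  k2 = (0.237699, -0.212778)
  → (0.436136, -0.332222)
(u(0.16), v(0.16)) ≈ (0.4361, -0.3322)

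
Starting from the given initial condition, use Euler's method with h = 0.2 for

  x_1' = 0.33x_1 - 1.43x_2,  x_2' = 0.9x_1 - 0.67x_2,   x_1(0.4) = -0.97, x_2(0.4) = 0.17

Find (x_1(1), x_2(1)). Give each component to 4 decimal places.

Euler on (x_1,x_2): x_1_{n+1} = x_1_n + h·x_1', x_2_{n+1} = x_2_n + h·x_2'.
0.400000: (-0.970000, 0.170000); f=(-0.563200, -0.986900) → (-1.082640, -0.027380)
0.600000: (-1.082640, -0.027380); f=(-0.318118, -0.956031) → (-1.146264, -0.218586)
0.800000: (-1.146264, -0.218586); f=(-0.065689, -0.885184) → (-1.159401, -0.395623)
(x_1(1), x_2(1)) ≈ (-1.1594, -0.3956)

-1.1594, -0.3956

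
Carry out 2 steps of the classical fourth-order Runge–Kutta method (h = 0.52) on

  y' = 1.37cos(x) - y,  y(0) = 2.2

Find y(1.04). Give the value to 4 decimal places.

RK4: k1 = f(x_n, y_n); k2 = f(x_n + h/2, y_n + (h/2)·k1); k3 = f(x_n + h/2, y_n + (h/2)·k2); k4 = f(x_n + h, y_n + h·k3); y_{n+1} = y_n + (h/6)·(k1 + 2k2 + 2k3 + k4).
x=0.000000, y=2.200000:
  k1 = f(0.000000, 2.200000) = -0.830000
  k2 = f(0.260000, 1.984200) = -0.660246
  k3 = f(0.260000, 2.028336) = -0.704382
  k4 = f(0.520000, 1.833721) = -0.644809
  y ← 2.200000 + (0.52/6)·(k1 + 2k2 + 2k3 + k4) = 1.835648
x=0.520000, y=1.835648:
  k1 = f(0.520000, 1.835648) = -0.646735
  k2 = f(0.780000, 1.667497) = -0.693545
  k3 = f(0.780000, 1.655326) = -0.681375
  k4 = f(1.040000, 1.481333) = -0.787811
  y ← 1.835648 + (0.52/6)·(k1 + 2k2 + 2k3 + k4) = 1.473001
y(1.04) ≈ 1.4730

1.4730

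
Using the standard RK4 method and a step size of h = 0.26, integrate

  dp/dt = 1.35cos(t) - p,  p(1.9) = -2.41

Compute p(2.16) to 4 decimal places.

RK4: k1 = f(t_n, p_n); k2 = f(t_n + h/2, p_n + (h/2)·k1); k3 = f(t_n + h/2, p_n + (h/2)·k2); k4 = f(t_n + h, p_n + h·k3); p_{n+1} = p_n + (h/6)·(k1 + 2k2 + 2k3 + k4).
t=1.900000, p=-2.410000:
  k1 = f(1.900000, -2.410000) = 1.973559
  k2 = f(2.030000, -2.153437) = 1.555071
  k3 = f(2.030000, -2.207841) = 1.609474
  k4 = f(2.160000, -1.991537) = 1.241343
  p ← -2.410000 + (0.26/6)·(k1 + 2k2 + 2k3 + k4) = -1.996427
p(2.16) ≈ -1.9964

-1.9964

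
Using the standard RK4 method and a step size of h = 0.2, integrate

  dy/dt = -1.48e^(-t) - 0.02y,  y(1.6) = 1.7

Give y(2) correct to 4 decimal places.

1.5884

RK4: k1 = f(t_n, y_n); k2 = f(t_n + h/2, y_n + (h/2)·k1); k3 = f(t_n + h/2, y_n + (h/2)·k2); k4 = f(t_n + h, y_n + h·k3); y_{n+1} = y_n + (h/6)·(k1 + 2k2 + 2k3 + k4).
t=1.600000, y=1.700000:
  k1 = f(1.600000, 1.700000) = -0.332807
  k2 = f(1.700000, 1.666719) = -0.303706
  k3 = f(1.700000, 1.669629) = -0.303764
  k4 = f(1.800000, 1.639247) = -0.277427
  y ← 1.700000 + (0.2/6)·(k1 + 2k2 + 2k3 + k4) = 1.639161
t=1.800000, y=1.639161:
  k1 = f(1.800000, 1.639161) = -0.277426
  k2 = f(1.900000, 1.611418) = -0.253590
  k3 = f(1.900000, 1.613802) = -0.253638
  k4 = f(2.000000, 1.588433) = -0.232065
  y ← 1.639161 + (0.2/6)·(k1 + 2k2 + 2k3 + k4) = 1.588363
y(2) ≈ 1.5884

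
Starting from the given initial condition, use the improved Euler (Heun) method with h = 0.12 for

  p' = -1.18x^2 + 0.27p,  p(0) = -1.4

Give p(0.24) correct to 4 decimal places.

Heun: k1 = f(x_n, p_n); k2 = f(x_n + h, p_n + h·k1); p_{n+1} = p_n + (h/2)·(k1 + k2).
x=0.000000, p=-1.400000:
  k1 = f(0.000000, -1.400000) = -0.378000
  k2 = f(0.120000, -1.445360) = -0.407239
  p ← -1.400000 + (0.12/2)·(-0.378000 + (-0.407239)) = -1.447114
x=0.120000, p=-1.447114:
  k1 = f(0.120000, -1.447114) = -0.407713
  k2 = f(0.240000, -1.496040) = -0.471899
  p ← -1.447114 + (0.12/2)·(-0.407713 + (-0.471899)) = -1.499891
p(0.24) ≈ -1.4999

-1.4999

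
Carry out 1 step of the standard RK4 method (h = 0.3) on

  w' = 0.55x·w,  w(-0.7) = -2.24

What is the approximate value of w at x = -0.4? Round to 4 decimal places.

RK4: k1 = f(x_n, w_n); k2 = f(x_n + h/2, w_n + (h/2)·k1); k3 = f(x_n + h/2, w_n + (h/2)·k2); k4 = f(x_n + h, w_n + h·k3); w_{n+1} = w_n + (h/6)·(k1 + 2k2 + 2k3 + k4).
x=-0.700000, w=-2.240000:
  k1 = f(-0.700000, -2.240000) = 0.862400
  k2 = f(-0.550000, -2.110640) = 0.638469
  k3 = f(-0.550000, -2.144230) = 0.648629
  k4 = f(-0.400000, -2.045411) = 0.449990
  w ← -2.240000 + (0.3/6)·(k1 + 2k2 + 2k3 + k4) = -2.045671
w(-0.4) ≈ -2.0457

-2.0457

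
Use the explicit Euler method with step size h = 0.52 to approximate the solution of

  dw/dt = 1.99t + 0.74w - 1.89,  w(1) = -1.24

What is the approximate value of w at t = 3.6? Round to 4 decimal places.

2.1189

Euler: w_{n+1} = w_n + h·f(t_n, w_n).
t=1.000000, w=-1.240000: f=-0.817600 → w ← -1.240000 + 0.52·(-0.817600) = -1.665152
t=1.520000, w=-1.665152: f=-0.097412 → w ← -1.665152 + 0.52·(-0.097412) = -1.715806
t=2.040000, w=-1.715806: f=0.899903 → w ← -1.715806 + 0.52·0.899903 = -1.247857
t=2.560000, w=-1.247857: f=2.280986 → w ← -1.247857 + 0.52·2.280986 = -0.061744
t=3.080000, w=-0.061744: f=4.193509 → w ← -0.061744 + 0.52·4.193509 = 2.118881
w(3.6) ≈ 2.1189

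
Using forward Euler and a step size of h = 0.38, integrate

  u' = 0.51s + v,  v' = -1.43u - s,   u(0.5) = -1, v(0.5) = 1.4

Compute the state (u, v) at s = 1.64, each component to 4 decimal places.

1.3258, 0.8888

Euler on (u,v): u_{n+1} = u_n + h·u', v_{n+1} = v_n + h·v'.
0.500000: (-1.000000, 1.400000); f=(1.655000, 0.930000) → (-0.371100, 1.753400)
0.880000: (-0.371100, 1.753400); f=(2.202200, -0.349327) → (0.465736, 1.620656)
1.260000: (0.465736, 1.620656); f=(2.263256, -1.926002) → (1.325773, 0.888775)
(u(1.64), v(1.64)) ≈ (1.3258, 0.8888)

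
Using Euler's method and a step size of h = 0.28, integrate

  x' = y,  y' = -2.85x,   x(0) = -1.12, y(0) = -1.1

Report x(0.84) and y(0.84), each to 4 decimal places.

Euler on (x,y): x_{n+1} = x_n + h·x', y_{n+1} = y_n + h·y'.
0.000000: (-1.120000, -1.100000); f=(-1.100000, 3.192000) → (-1.428000, -0.206240)
0.280000: (-1.428000, -0.206240); f=(-0.206240, 4.069800) → (-1.485747, 0.933304)
0.560000: (-1.485747, 0.933304); f=(0.933304, 4.234380) → (-1.224422, 2.118930)
(x(0.84), y(0.84)) ≈ (-1.2244, 2.1189)

-1.2244, 2.1189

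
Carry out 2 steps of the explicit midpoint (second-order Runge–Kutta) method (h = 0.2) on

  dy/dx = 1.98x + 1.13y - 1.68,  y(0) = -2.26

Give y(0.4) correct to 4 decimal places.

-4.2046

Midpoint: k1 = f(x_n, y_n); k2 = f(x_n + h/2, y_n + (h/2)·k1); y_{n+1} = y_n + h·k2.
x=0.000000, y=-2.260000:
  k1 = f(0.000000, -2.260000) = -4.233800
  k2 = f(0.100000, -2.683380) = -4.514219
  y ← -2.260000 + 0.2·(-4.514219) = -3.162844
x=0.200000, y=-3.162844:
  k1 = f(0.200000, -3.162844) = -4.858014
  k2 = f(0.300000, -3.648645) = -5.208969
  y ← -3.162844 + 0.2·(-5.208969) = -4.204638
y(0.4) ≈ -4.2046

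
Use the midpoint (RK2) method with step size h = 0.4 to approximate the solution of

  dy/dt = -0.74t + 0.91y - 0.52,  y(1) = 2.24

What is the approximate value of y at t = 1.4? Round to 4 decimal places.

Midpoint: k1 = f(t_n, y_n); k2 = f(t_n + h/2, y_n + (h/2)·k1); y_{n+1} = y_n + h·k2.
t=1.000000, y=2.240000:
  k1 = f(1.000000, 2.240000) = 0.778400
  k2 = f(1.200000, 2.395680) = 0.772069
  y ← 2.240000 + 0.4·0.772069 = 2.548828
y(1.4) ≈ 2.5488

2.5488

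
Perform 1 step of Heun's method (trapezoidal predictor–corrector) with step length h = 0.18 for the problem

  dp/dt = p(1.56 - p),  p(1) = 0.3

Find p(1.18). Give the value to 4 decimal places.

0.3735

Heun: k1 = f(t_n, p_n); k2 = f(t_n + h, p_n + h·k1); p_{n+1} = p_n + (h/2)·(k1 + k2).
t=1.000000, p=0.300000:
  k1 = f(1.000000, 0.300000) = 0.378000
  k2 = f(1.180000, 0.368040) = 0.438689
  p ← 0.300000 + (0.18/2)·(0.378000 + 0.438689) = 0.373502
p(1.18) ≈ 0.3735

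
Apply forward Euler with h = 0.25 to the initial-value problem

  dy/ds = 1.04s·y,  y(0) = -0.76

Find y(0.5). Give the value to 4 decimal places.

-0.8094

Euler: y_{n+1} = y_n + h·f(s_n, y_n).
s=0.000000, y=-0.760000: f=0.000000 → y ← -0.760000 + 0.25·0.000000 = -0.760000
s=0.250000, y=-0.760000: f=-0.197600 → y ← -0.760000 + 0.25·(-0.197600) = -0.809400
y(0.5) ≈ -0.8094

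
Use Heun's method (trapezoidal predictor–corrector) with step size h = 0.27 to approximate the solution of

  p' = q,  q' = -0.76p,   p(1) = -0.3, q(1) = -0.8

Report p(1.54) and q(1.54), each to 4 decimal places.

Heun on (p,q): k1 = f(x_n, state_n); k2 = f(x_n + h, state_n + h·k1); state_{n+1} = state_n + (h/2)·(k1 + k2).
1.000000: (-0.300000, -0.800000)
  k1 = (-0.800000, 0.228000)
  predictor → (-0.516000, -0.738440)
  k2 = (-0.738440, 0.392160)
  → (-0.507689, -0.716278)
1.270000: (-0.507689, -0.716278)
  k1 = (-0.716278, 0.385844)
  predictor → (-0.701085, -0.612101)
  k2 = (-0.612101, 0.532824)
  → (-0.687021, -0.592258)
(p(1.54), q(1.54)) ≈ (-0.6870, -0.5923)

-0.6870, -0.5923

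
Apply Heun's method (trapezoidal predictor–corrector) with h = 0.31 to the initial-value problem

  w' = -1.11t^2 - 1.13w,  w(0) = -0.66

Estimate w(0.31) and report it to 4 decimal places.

-0.4858

Heun: k1 = f(t_n, w_n); k2 = f(t_n + h, w_n + h·k1); w_{n+1} = w_n + (h/2)·(k1 + k2).
t=0.000000, w=-0.660000:
  k1 = f(0.000000, -0.660000) = 0.745800
  k2 = f(0.310000, -0.428802) = 0.377875
  w ← -0.660000 + (0.31/2)·(0.745800 + 0.377875) = -0.485830
w(0.31) ≈ -0.4858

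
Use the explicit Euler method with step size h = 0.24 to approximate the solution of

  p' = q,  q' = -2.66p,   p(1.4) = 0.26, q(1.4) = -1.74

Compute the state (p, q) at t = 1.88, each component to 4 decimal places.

-0.6150, -1.8054

Euler on (p,q): p_{n+1} = p_n + h·p', q_{n+1} = q_n + h·q'.
1.400000: (0.260000, -1.740000); f=(-1.740000, -0.691600) → (-0.157600, -1.905984)
1.640000: (-0.157600, -1.905984); f=(-1.905984, 0.419216) → (-0.615036, -1.805372)
(p(1.88), q(1.88)) ≈ (-0.6150, -1.8054)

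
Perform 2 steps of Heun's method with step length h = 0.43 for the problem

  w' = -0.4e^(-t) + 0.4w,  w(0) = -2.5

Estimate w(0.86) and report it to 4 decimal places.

-3.8092

Heun: k1 = f(t_n, w_n); k2 = f(t_n + h, w_n + h·k1); w_{n+1} = w_n + (h/2)·(k1 + k2).
t=0.000000, w=-2.500000:
  k1 = f(0.000000, -2.500000) = -1.400000
  k2 = f(0.430000, -3.102000) = -1.501004
  w ← -2.500000 + (0.43/2)·(-1.400000 + (-1.501004)) = -3.123716
t=0.430000, w=-3.123716:
  k1 = f(0.430000, -3.123716) = -1.509690
  k2 = f(0.860000, -3.772882) = -1.678418
  w ← -3.123716 + (0.43/2)·(-1.509690 + (-1.678418)) = -3.809159
w(0.86) ≈ -3.8092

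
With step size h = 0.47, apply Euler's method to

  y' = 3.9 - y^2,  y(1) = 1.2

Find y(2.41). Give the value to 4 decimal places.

Euler: y_{n+1} = y_n + h·f(x_n, y_n).
x=1.000000, y=1.200000: f=2.460000 → y ← 1.200000 + 0.47·2.460000 = 2.356200
x=1.470000, y=2.356200: f=-1.651678 → y ← 2.356200 + 0.47·(-1.651678) = 1.579911
x=1.940000, y=1.579911: f=1.403881 → y ← 1.579911 + 0.47·1.403881 = 2.239735
y(2.41) ≈ 2.2397

2.2397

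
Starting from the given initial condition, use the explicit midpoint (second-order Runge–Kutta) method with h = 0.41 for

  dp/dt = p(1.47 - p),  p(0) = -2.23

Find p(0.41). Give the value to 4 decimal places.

-10.8984

Midpoint: k1 = f(t_n, p_n); k2 = f(t_n + h/2, p_n + (h/2)·k1); p_{n+1} = p_n + h·k2.
t=0.000000, p=-2.230000:
  k1 = f(0.000000, -2.230000) = -8.251000
  k2 = f(0.205000, -3.921455) = -21.142348
  p ← -2.230000 + 0.41·(-21.142348) = -10.898363
p(0.41) ≈ -10.8984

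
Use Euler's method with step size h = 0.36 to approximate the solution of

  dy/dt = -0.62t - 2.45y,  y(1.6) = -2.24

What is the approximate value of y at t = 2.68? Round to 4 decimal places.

Euler: y_{n+1} = y_n + h·f(t_n, y_n).
t=1.600000, y=-2.240000: f=4.496000 → y ← -2.240000 + 0.36·4.496000 = -0.621440
t=1.960000, y=-0.621440: f=0.307328 → y ← -0.621440 + 0.36·0.307328 = -0.510802
t=2.320000, y=-0.510802: f=-0.186935 → y ← -0.510802 + 0.36·(-0.186935) = -0.578099
y(2.68) ≈ -0.5781

-0.5781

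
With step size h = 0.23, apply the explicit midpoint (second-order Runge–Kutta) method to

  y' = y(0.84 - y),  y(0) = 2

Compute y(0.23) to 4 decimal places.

Midpoint: k1 = f(x_n, y_n); k2 = f(x_n + h/2, y_n + (h/2)·k1); y_{n+1} = y_n + h·k2.
x=0.000000, y=2.000000:
  k1 = f(0.000000, 2.000000) = -2.320000
  k2 = f(0.115000, 1.733200) = -1.548094
  y ← 2.000000 + 0.23·(-1.548094) = 1.643938
y(0.23) ≈ 1.6439

1.6439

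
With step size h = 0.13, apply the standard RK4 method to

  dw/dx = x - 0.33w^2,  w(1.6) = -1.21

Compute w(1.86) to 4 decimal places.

-0.8545

RK4: k1 = f(x_n, w_n); k2 = f(x_n + h/2, w_n + (h/2)·k1); k3 = f(x_n + h/2, w_n + (h/2)·k2); k4 = f(x_n + h, w_n + h·k3); w_{n+1} = w_n + (h/6)·(k1 + 2k2 + 2k3 + k4).
x=1.600000, w=-1.210000:
  k1 = f(1.600000, -1.210000) = 1.116847
  k2 = f(1.665000, -1.137405) = 1.238082
  k3 = f(1.665000, -1.129525) = 1.243977
  k4 = f(1.730000, -1.048283) = 1.367364
  w ← -1.210000 + (0.13/6)·(k1 + 2k2 + 2k3 + k4) = -1.048620
x=1.730000, w=-1.048620:
  k1 = f(1.730000, -1.048620) = 1.367131
  k2 = f(1.795000, -0.959756) = 1.491027
  k3 = f(1.795000, -0.951703) = 1.496106
  k4 = f(1.860000, -0.854126) = 1.619255
  w ← -1.048620 + (0.13/6)·(k1 + 2k2 + 2k3 + k4) = -0.854472
w(1.86) ≈ -0.8545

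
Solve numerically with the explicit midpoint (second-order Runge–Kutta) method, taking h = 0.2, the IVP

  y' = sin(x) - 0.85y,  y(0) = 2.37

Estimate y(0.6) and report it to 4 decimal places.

Midpoint: k1 = f(x_n, y_n); k2 = f(x_n + h/2, y_n + (h/2)·k1); y_{n+1} = y_n + h·k2.
x=0.000000, y=2.370000:
  k1 = f(0.000000, 2.370000) = -2.014500
  k2 = f(0.100000, 2.168550) = -1.743434
  y ← 2.370000 + 0.2·(-1.743434) = 2.021313
x=0.200000, y=2.021313:
  k1 = f(0.200000, 2.021313) = -1.519447
  k2 = f(0.300000, 1.869368) = -1.293443
  y ← 2.021313 + 0.2·(-1.293443) = 1.762625
x=0.400000, y=1.762625:
  k1 = f(0.400000, 1.762625) = -1.108813
  k2 = f(0.500000, 1.651743) = -0.924556
  y ← 1.762625 + 0.2·(-0.924556) = 1.577713
y(0.6) ≈ 1.5777

1.5777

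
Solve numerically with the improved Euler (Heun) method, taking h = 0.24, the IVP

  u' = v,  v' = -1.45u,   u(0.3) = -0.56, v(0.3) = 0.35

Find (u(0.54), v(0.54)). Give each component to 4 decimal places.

-0.4526, 0.5303

Heun on (u,v): k1 = f(x_n, state_n); k2 = f(x_n + h, state_n + h·k1); state_{n+1} = state_n + (h/2)·(k1 + k2).
0.300000: (-0.560000, 0.350000)
  k1 = (0.350000, 0.812000)
  predictor → (-0.476000, 0.544880)
  k2 = (0.544880, 0.690200)
  → (-0.452614, 0.530264)
(u(0.54), v(0.54)) ≈ (-0.4526, 0.5303)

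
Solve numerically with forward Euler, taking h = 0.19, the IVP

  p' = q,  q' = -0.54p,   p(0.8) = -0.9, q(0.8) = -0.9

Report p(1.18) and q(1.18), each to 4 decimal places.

Euler on (p,q): p_{n+1} = p_n + h·p', q_{n+1} = q_n + h·q'.
0.800000: (-0.900000, -0.900000); f=(-0.900000, 0.486000) → (-1.071000, -0.807660)
0.990000: (-1.071000, -0.807660); f=(-0.807660, 0.578340) → (-1.224455, -0.697775)
(p(1.18), q(1.18)) ≈ (-1.2245, -0.6978)

-1.2245, -0.6978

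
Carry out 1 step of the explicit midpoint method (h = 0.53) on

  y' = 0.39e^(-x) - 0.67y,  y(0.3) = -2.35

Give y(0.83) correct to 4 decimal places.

Midpoint: k1 = f(x_n, y_n); k2 = f(x_n + h/2, y_n + (h/2)·k1); y_{n+1} = y_n + h·k2.
x=0.300000, y=-2.350000:
  k1 = f(0.300000, -2.350000) = 1.863419
  k2 = f(0.565000, -1.856194) = 1.465310
  y ← -2.350000 + 0.53·1.465310 = -1.573385
y(0.83) ≈ -1.5734

-1.5734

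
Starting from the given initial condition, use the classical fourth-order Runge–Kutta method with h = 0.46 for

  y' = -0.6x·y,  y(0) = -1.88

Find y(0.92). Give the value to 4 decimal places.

-1.4584

RK4: k1 = f(x_n, y_n); k2 = f(x_n + h/2, y_n + (h/2)·k1); k3 = f(x_n + h/2, y_n + (h/2)·k2); k4 = f(x_n + h, y_n + h·k3); y_{n+1} = y_n + (h/6)·(k1 + 2k2 + 2k3 + k4).
x=0.000000, y=-1.880000:
  k1 = f(0.000000, -1.880000) = 0.000000
  k2 = f(0.230000, -1.880000) = 0.259440
  k3 = f(0.230000, -1.820329) = 0.251205
  k4 = f(0.460000, -1.764446) = 0.486987
  y ← -1.880000 + (0.46/6)·(k1 + 2k2 + 2k3 + k4) = -1.764365
x=0.460000, y=-1.764365:
  k1 = f(0.460000, -1.764365) = 0.486965
  k2 = f(0.690000, -1.652363) = 0.684078
  k3 = f(0.690000, -1.607027) = 0.665309
  k4 = f(0.920000, -1.458323) = 0.804994
  y ← -1.764365 + (0.46/6)·(k1 + 2k2 + 2k3 + k4) = -1.458409
y(0.92) ≈ -1.4584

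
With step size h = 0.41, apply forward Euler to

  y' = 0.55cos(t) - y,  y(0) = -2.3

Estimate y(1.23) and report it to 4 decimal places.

-0.1180

Euler: y_{n+1} = y_n + h·f(t_n, y_n).
t=0.000000, y=-2.300000: f=2.850000 → y ← -2.300000 + 0.41·2.850000 = -1.131500
t=0.410000, y=-1.131500: f=1.635916 → y ← -1.131500 + 0.41·1.635916 = -0.460774
t=0.820000, y=-0.460774: f=0.835996 → y ← -0.460774 + 0.41·0.835996 = -0.118016
y(1.23) ≈ -0.1180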